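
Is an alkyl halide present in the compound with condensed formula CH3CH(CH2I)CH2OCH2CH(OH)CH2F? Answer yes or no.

Reading the structure from left to right:
  CH(CH2I): pendant –CH2X: halogen on sp³ carbon → alkyl halide.
  CH2OCH2: C–O–C with sp³ carbons on both sides and no adjacent C=O → ether.
  CH(OH): –OH on an sp³ carbon → alcohol (secondary).
  CH2F: halogen on an sp³ carbon → alkyl halide.
The CH(CH2I) segment supplies the alkyl halide: pendant –CH2X: halogen on sp³ carbon → alkyl halide.

yes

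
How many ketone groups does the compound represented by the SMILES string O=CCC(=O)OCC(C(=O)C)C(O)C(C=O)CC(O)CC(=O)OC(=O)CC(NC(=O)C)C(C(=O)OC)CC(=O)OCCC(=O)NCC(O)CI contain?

1

Working along the chain:
  OHC: terminal –CHO: carbonyl C bonded to H and C → aldehyde.
  CH2COOCH2: –C(=O)–O–C with C on the carbonyl side → ester.
  CH(COCH3): pendant –COCH3: carbonyl C bonded to two carbons → ketone.
  CH(OH): –OH on an sp³ carbon → alcohol (secondary).
  CH(CHO): pendant –CHO: carbonyl C bonded to C and H → aldehyde.
  CH(OH): –OH on an sp³ carbon → alcohol (secondary).
  CH2CO-O-COCH2: two acyl groups sharing one oxygen, –C(=O)–O–C(=O)– → anhydride.
  CH(NHCOCH3): pendant –NHC(=O)CH3: N bonded to a carbonyl → amide (not amine).
  CH(COOCH3): pendant –COOCH3: carbonyl C bonded to C and –OCH3 → ester.
  CH2COOCH2: –C(=O)–O–C with C on the carbonyl side → ester.
  CH2CONHCH2: –C(=O)–N– linkage → amide (the N is not an amine).
  CH(OH): –OH on an sp³ carbon → alcohol (secondary).
  CH2I: halogen on an sp³ carbon → alkyl halide.
Ketone appears at: CH(COCH3) → 1.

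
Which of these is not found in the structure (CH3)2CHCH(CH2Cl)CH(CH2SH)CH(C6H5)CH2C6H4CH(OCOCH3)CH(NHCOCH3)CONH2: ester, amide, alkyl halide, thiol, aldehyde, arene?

aldehyde

alkyl halide: present (CH(CH2Cl) — pendant –CH2X: halogen on sp³ carbon → alkyl halide).
arene: present (CH(C6H5) — pendant –C6H5: benzene ring → arene).
ester: present (CH(OCOCH3) — pendant –OC(=O)CH3: an acyloxy group → ester).
amide: present (CH(NHCOCH3) — pendant –NHC(=O)CH3: N bonded to a carbonyl → amide (not amine)).
thiol: present (CH(CH2SH) — pendant –CH2SH → thiol).
aldehyde: no segment matches this pattern.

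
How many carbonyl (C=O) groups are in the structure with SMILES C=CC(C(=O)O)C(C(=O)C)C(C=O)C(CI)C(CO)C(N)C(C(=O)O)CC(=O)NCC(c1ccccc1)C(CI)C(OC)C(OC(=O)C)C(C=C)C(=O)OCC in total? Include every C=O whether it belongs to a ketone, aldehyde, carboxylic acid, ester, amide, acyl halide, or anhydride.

CH(COOH): carboxylic acid, 1 C=O (running total 1).
CH(COCH3): ketone, 1 C=O (running total 2).
CH(CHO): aldehyde, 1 C=O (running total 3).
CH(COOH): carboxylic acid, 1 C=O (running total 4).
CH2CONHCH2: amide, 1 C=O (running total 5).
CH(OCOCH3): ester, 1 C=O (running total 6).
COOCH2CH3: ester, 1 C=O (running total 7).

7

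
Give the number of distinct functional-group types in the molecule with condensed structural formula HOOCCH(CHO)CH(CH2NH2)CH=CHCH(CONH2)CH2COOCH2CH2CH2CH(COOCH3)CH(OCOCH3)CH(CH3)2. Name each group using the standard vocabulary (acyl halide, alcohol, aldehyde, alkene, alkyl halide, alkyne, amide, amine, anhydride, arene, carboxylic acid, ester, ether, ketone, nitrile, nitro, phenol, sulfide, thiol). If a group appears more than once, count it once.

Working along the chain:
  HOOC: –COOH: carbonyl C bonded to –OH and C → carboxylic acid (the –OH is not a separate alcohol).
  CH(CHO): pendant –CHO: carbonyl C bonded to C and H → aldehyde.
  CH(CH2NH2): pendant –CH2NH2: N on sp³ C, no adjacent C=O → amine.
  CH=CH: C=C double bond → alkene.
  CH(CONH2): pendant –CONH2: carbonyl C bonded to C and N → amide.
  CH2COOCH2: –C(=O)–O–C with C on the carbonyl side → ester.
  CH(COOCH3): pendant –COOCH3: carbonyl C bonded to C and –OCH3 → ester.
  CH(OCOCH3): pendant –OC(=O)CH3: an acyloxy group → ester.
Distinct types present: aldehyde, alkene, amide, amine, carboxylic acid, ester.

6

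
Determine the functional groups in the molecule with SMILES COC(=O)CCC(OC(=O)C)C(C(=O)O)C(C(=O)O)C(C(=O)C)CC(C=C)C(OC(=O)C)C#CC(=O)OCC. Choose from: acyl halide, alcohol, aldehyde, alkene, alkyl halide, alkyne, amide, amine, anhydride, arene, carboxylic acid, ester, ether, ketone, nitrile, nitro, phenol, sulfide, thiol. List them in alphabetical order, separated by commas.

CH3O–C(=O)–: carbonyl C bonded to C and to –OCH3 → ester (not ketone + ether).
pendant –OC(=O)CH3: an acyloxy group → ester.
pendant –COOH: carbonyl C bonded to C and –OH → carboxylic acid.
pendant –COOH: carbonyl C bonded to C and –OH → carboxylic acid.
pendant –COCH3: carbonyl C bonded to two carbons → ketone.
pendant –CH=CH2: C=C double bond → alkene.
pendant –OC(=O)CH3: an acyloxy group → ester.
C≡C triple bond → alkyne.
–C(=O)OCH2CH3: carbonyl C bonded to C and to –OEt → ester.

alkene, alkyne, carboxylic acid, ester, ketone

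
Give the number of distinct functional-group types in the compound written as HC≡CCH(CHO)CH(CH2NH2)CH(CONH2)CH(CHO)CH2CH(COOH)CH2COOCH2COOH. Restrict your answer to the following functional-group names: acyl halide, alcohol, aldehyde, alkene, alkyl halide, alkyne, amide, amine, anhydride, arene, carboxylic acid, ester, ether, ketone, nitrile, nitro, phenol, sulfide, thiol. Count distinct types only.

6

Working along the chain:
  HC≡C: C≡C triple bond → alkyne.
  CH(CHO): pendant –CHO: carbonyl C bonded to C and H → aldehyde.
  CH(CH2NH2): pendant –CH2NH2: N on sp³ C, no adjacent C=O → amine.
  CH(CONH2): pendant –CONH2: carbonyl C bonded to C and N → amide.
  CH(CHO): pendant –CHO: carbonyl C bonded to C and H → aldehyde.
  CH(COOH): pendant –COOH: carbonyl C bonded to C and –OH → carboxylic acid.
  CH2COOCH2: –C(=O)–O–C with C on the carbonyl side → ester.
  COOH: –COOH: carbonyl C bonded to –OH and C → carboxylic acid (the –OH is not a separate alcohol).
Distinct types present: aldehyde, alkyne, amide, amine, carboxylic acid, ester.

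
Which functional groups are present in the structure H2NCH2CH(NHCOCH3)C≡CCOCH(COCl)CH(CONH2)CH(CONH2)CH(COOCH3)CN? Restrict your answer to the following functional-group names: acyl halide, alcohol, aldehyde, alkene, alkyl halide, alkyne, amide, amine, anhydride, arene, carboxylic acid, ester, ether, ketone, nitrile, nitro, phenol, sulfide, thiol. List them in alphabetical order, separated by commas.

acyl halide, alkyne, amide, amine, ester, ketone, nitrile

Taking each segment in turn:
  H2NCH2: –NH2 on an sp³ carbon with no adjacent C=O → amine.
  CH(NHCOCH3): pendant –NHC(=O)CH3: N bonded to a carbonyl → amide (not amine).
  C≡C: C≡C triple bond → alkyne.
  CO: –C(=O)– with carbon on both sides → ketone.
  CH(COCl): pendant –C(=O)X: carbonyl C bonded to C and halogen → acyl halide.
  CH(CONH2): pendant –CONH2: carbonyl C bonded to C and N → amide.
  CH(CONH2): pendant –CONH2: carbonyl C bonded to C and N → amide.
  CH(COOCH3): pendant –COOCH3: carbonyl C bonded to C and –OCH3 → ester.
  CN: –C≡N: carbon triple-bonded to nitrogen → nitrile.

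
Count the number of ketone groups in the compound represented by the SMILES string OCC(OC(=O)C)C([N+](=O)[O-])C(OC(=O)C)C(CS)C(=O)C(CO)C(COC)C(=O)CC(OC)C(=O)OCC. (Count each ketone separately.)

2

Working along the chain:
  HOCH2: HO– on an sp³ carbon → alcohol.
  CH(OCOCH3): pendant –OC(=O)CH3: an acyloxy group → ester.
  CH(NO2): –NO2 on an sp³ carbon → nitro (the N=O is not a carbonyl).
  CH(OCOCH3): pendant –OC(=O)CH3: an acyloxy group → ester.
  CH(CH2SH): pendant –CH2SH → thiol.
  CO: –C(=O)– with carbon on both sides → ketone.
  CH(CH2OH): pendant –CH2OH on an sp³ backbone C → alcohol.
  CH(CH2OCH3): pendant –CH2OCH3: C–O–C linkage → ether.
  CO: –C(=O)– with carbon on both sides → ketone.
  CH(OCH3): pendant –OCH3: C–O–C with sp³ C, no adjacent C=O → ether.
  COOCH2CH3: –C(=O)OCH2CH3: carbonyl C bonded to C and to –OEt → ester.
Ketone appears at: CO, CO → 2.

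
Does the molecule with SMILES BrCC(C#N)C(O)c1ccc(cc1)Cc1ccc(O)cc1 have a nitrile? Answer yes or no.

yes

Taking each segment in turn:
  BrCH2: halogen on an sp³ carbon → alkyl halide.
  CH(CN): pendant –C≡N: nitrile.
  CH(OH): –OH on an sp³ carbon → alcohol (secondary).
  C6H4: para-disubstituted benzene ring → arene.
  C6H4OH: –OH attached directly to an aromatic ring → phenol (not alcohol); the ring itself is an arene.
The CH(CN) segment supplies the nitrile: pendant –C≡N: nitrile.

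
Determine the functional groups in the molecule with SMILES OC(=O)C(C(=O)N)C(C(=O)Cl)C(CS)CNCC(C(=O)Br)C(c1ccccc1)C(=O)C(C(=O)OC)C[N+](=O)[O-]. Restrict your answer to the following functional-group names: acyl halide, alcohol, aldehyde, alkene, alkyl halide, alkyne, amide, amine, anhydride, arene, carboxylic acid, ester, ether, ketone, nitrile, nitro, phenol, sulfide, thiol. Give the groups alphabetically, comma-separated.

acyl halide, amide, amine, arene, carboxylic acid, ester, ketone, nitro, thiol

–COOH: carbonyl C bonded to –OH and C → carboxylic acid (the –OH is not a separate alcohol).
pendant –CONH2: carbonyl C bonded to C and N → amide.
pendant –C(=O)X: carbonyl C bonded to C and halogen → acyl halide.
pendant –CH2SH → thiol.
C–N–C with sp³ carbons and no adjacent C=O → amine (secondary).
pendant –C(=O)X: carbonyl C bonded to C and halogen → acyl halide.
pendant –C6H5: benzene ring → arene.
–C(=O)– with carbon on both sides → ketone.
pendant –COOCH3: carbonyl C bonded to C and –OCH3 → ester.
–NO2 on carbon → nitro group.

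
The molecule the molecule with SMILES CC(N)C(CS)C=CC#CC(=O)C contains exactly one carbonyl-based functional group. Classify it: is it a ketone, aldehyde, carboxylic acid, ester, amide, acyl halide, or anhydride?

ketone

The carbonyl is in the CO segment: –C(=O)– with carbon on both sides → ketone.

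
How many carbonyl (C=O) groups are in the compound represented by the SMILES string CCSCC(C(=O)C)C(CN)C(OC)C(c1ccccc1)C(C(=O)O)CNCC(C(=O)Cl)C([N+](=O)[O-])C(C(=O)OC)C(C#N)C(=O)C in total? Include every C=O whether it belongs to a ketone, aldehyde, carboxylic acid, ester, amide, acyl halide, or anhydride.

CH(COCH3): ketone, 1 C=O (running total 1).
CH(COOH): carboxylic acid, 1 C=O (running total 2).
CH(COCl): acyl halide, 1 C=O (running total 3).
CH(COOCH3): ester, 1 C=O (running total 4).
CO: ketone, 1 C=O (running total 5).

5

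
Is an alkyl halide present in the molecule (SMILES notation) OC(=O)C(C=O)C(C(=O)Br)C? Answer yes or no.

no

Reading the structure from left to right:
  HOOC: –COOH: carbonyl C bonded to –OH and C → carboxylic acid (the –OH is not a separate alcohol).
  CH(CHO): pendant –CHO: carbonyl C bonded to C and H → aldehyde.
  CH(COBr): pendant –C(=O)X: carbonyl C bonded to C and halogen → acyl halide.
In CH(COBr), the halogen is on a carbonyl carbon, which makes it an acyl halide, not an alkyl halide.
The groups actually present are: acyl halide, aldehyde, carboxylic acid.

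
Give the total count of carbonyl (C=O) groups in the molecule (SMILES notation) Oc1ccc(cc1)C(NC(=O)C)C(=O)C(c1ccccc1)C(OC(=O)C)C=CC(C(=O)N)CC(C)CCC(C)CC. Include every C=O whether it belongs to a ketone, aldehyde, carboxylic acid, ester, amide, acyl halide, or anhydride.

4

CH(NHCOCH3): amide, 1 C=O (running total 1).
CO: ketone, 1 C=O (running total 2).
CH(OCOCH3): ester, 1 C=O (running total 3).
CH(CONH2): amide, 1 C=O (running total 4).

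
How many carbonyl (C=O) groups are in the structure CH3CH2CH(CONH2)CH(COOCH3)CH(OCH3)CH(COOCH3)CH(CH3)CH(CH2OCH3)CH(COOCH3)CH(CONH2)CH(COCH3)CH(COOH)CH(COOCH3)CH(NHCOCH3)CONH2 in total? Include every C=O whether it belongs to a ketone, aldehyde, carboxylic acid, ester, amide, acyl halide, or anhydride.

CH(CONH2): amide, 1 C=O (running total 1).
CH(COOCH3): ester, 1 C=O (running total 2).
CH(COOCH3): ester, 1 C=O (running total 3).
CH(COOCH3): ester, 1 C=O (running total 4).
CH(CONH2): amide, 1 C=O (running total 5).
CH(COCH3): ketone, 1 C=O (running total 6).
CH(COOH): carboxylic acid, 1 C=O (running total 7).
CH(COOCH3): ester, 1 C=O (running total 8).
CH(NHCOCH3): amide, 1 C=O (running total 9).
CONH2: amide, 1 C=O (running total 10).

10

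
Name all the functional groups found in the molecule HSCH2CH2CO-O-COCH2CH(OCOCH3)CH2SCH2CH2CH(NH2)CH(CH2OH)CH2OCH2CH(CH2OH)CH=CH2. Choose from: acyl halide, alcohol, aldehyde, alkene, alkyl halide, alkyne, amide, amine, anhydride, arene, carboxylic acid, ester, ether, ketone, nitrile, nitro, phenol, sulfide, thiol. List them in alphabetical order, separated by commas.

Reading the structure from left to right:
  HSCH2: –SH on an sp³ carbon → thiol.
  CH2CO-O-COCH2: two acyl groups sharing one oxygen, –C(=O)–O–C(=O)– → anhydride.
  CH(OCOCH3): pendant –OC(=O)CH3: an acyloxy group → ester.
  CH2SCH2: C–S–C linkage → sulfide (thioether).
  CH(NH2): –NH2 on an sp³ carbon with no adjacent C=O → amine.
  CH(CH2OH): pendant –CH2OH on an sp³ backbone C → alcohol.
  CH2OCH2: C–O–C with sp³ carbons on both sides and no adjacent C=O → ether.
  CH(CH2OH): pendant –CH2OH on an sp³ backbone C → alcohol.
  CH=CH2: C=C double bond → alkene.

alcohol, alkene, amine, anhydride, ester, ether, sulfide, thiol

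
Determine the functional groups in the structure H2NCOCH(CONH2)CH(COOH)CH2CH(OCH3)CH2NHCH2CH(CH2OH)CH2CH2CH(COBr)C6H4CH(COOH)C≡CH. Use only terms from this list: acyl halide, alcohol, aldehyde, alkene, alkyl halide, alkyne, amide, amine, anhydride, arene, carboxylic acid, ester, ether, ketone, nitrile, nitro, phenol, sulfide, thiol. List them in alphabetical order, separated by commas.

acyl halide, alcohol, alkyne, amide, amine, arene, carboxylic acid, ether

Reading the structure from left to right:
  H2NCO: –C(=O)NH2: carbonyl C bonded to C and to N → amide (the N is not a separate amine).
  CH(CONH2): pendant –CONH2: carbonyl C bonded to C and N → amide.
  CH(COOH): pendant –COOH: carbonyl C bonded to C and –OH → carboxylic acid.
  CH(OCH3): pendant –OCH3: C–O–C with sp³ C, no adjacent C=O → ether.
  CH2NHCH2: C–N–C with sp³ carbons and no adjacent C=O → amine (secondary).
  CH(CH2OH): pendant –CH2OH on an sp³ backbone C → alcohol.
  CH(COBr): pendant –C(=O)X: carbonyl C bonded to C and halogen → acyl halide.
  C6H4: para-disubstituted benzene ring → arene.
  CH(COOH): pendant –COOH: carbonyl C bonded to C and –OH → carboxylic acid.
  C≡CH: C≡C triple bond → alkyne.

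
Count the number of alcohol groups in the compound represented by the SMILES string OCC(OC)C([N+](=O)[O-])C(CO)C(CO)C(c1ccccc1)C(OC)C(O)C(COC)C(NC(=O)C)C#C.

4

Reading the structure from left to right:
  HOCH2: HO– on an sp³ carbon → alcohol.
  CH(OCH3): pendant –OCH3: C–O–C with sp³ C, no adjacent C=O → ether.
  CH(NO2): –NO2 on an sp³ carbon → nitro (the N=O is not a carbonyl).
  CH(CH2OH): pendant –CH2OH on an sp³ backbone C → alcohol.
  CH(CH2OH): pendant –CH2OH on an sp³ backbone C → alcohol.
  CH(C6H5): pendant –C6H5: benzene ring → arene.
  CH(OCH3): pendant –OCH3: C–O–C with sp³ C, no adjacent C=O → ether.
  CH(OH): –OH on an sp³ carbon → alcohol (secondary).
  CH(CH2OCH3): pendant –CH2OCH3: C–O–C linkage → ether.
  CH(NHCOCH3): pendant –NHC(=O)CH3: N bonded to a carbonyl → amide (not amine).
  C≡CH: C≡C triple bond → alkyne.
Alcohol appears at: HOCH2, CH(CH2OH), CH(CH2OH), CH(OH) → 4.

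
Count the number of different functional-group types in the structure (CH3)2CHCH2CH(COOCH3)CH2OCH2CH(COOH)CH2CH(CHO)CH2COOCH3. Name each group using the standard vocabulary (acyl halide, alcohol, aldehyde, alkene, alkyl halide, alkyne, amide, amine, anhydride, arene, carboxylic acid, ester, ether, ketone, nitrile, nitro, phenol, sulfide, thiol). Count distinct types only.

Taking each segment in turn:
  CH(COOCH3): pendant –COOCH3: carbonyl C bonded to C and –OCH3 → ester.
  CH2OCH2: C–O–C with sp³ carbons on both sides and no adjacent C=O → ether.
  CH(COOH): pendant –COOH: carbonyl C bonded to C and –OH → carboxylic acid.
  CH(CHO): pendant –CHO: carbonyl C bonded to C and H → aldehyde.
  COOCH3: –C(=O)OCH3: carbonyl C bonded to C and to –OCH3 → ester (not ketone + ether).
Distinct types present: aldehyde, carboxylic acid, ester, ether.

4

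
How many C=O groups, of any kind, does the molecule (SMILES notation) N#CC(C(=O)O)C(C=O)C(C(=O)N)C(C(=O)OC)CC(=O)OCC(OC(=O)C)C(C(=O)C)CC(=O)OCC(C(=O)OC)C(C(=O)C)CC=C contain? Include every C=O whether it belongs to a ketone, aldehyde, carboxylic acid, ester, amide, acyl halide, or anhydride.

CH(COOH): carboxylic acid, 1 C=O (running total 1).
CH(CHO): aldehyde, 1 C=O (running total 2).
CH(CONH2): amide, 1 C=O (running total 3).
CH(COOCH3): ester, 1 C=O (running total 4).
CH2COOCH2: ester, 1 C=O (running total 5).
CH(OCOCH3): ester, 1 C=O (running total 6).
CH(COCH3): ketone, 1 C=O (running total 7).
CH2COOCH2: ester, 1 C=O (running total 8).
CH(COOCH3): ester, 1 C=O (running total 9).
CH(COCH3): ketone, 1 C=O (running total 10).

10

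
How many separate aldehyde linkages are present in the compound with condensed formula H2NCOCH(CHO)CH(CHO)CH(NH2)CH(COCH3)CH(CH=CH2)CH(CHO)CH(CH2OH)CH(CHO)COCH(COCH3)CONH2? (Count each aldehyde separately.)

4

–C(=O)NH2: carbonyl C bonded to C and to N → amide (the N is not a separate amine).
pendant –CHO: carbonyl C bonded to C and H → aldehyde.
pendant –CHO: carbonyl C bonded to C and H → aldehyde.
–NH2 on an sp³ carbon with no adjacent C=O → amine.
pendant –COCH3: carbonyl C bonded to two carbons → ketone.
pendant –CH=CH2: C=C double bond → alkene.
pendant –CHO: carbonyl C bonded to C and H → aldehyde.
pendant –CH2OH on an sp³ backbone C → alcohol.
pendant –CHO: carbonyl C bonded to C and H → aldehyde.
–C(=O)– with carbon on both sides → ketone.
pendant –COCH3: carbonyl C bonded to two carbons → ketone.
–C(=O)NH2: carbonyl C bonded to C and to N → amide (the N is not a separate amine).
Aldehyde appears at: CH(CHO), CH(CHO), CH(CHO), CH(CHO) → 4.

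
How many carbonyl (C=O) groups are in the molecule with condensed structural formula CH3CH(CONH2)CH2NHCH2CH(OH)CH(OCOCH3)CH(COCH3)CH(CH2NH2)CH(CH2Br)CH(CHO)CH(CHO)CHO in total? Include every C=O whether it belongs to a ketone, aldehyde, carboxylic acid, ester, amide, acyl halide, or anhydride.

CH(CONH2): amide, 1 C=O (running total 1).
CH(OCOCH3): ester, 1 C=O (running total 2).
CH(COCH3): ketone, 1 C=O (running total 3).
CH(CHO): aldehyde, 1 C=O (running total 4).
CH(CHO): aldehyde, 1 C=O (running total 5).
CHO: aldehyde, 1 C=O (running total 6).

6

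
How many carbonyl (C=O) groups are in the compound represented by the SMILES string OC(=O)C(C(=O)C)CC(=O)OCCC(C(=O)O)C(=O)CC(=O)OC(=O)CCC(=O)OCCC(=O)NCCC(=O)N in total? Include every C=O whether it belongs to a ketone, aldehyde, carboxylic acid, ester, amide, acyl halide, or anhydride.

HOOC: carboxylic acid, 1 C=O (running total 1).
CH(COCH3): ketone, 1 C=O (running total 2).
CH2COOCH2: ester, 1 C=O (running total 3).
CH(COOH): carboxylic acid, 1 C=O (running total 4).
CO: ketone, 1 C=O (running total 5).
CH2CO-O-COCH2: anhydride, 2 C=O (running total 7).
CH2COOCH2: ester, 1 C=O (running total 8).
CH2CONHCH2: amide, 1 C=O (running total 9).
CONH2: amide, 1 C=O (running total 10).

10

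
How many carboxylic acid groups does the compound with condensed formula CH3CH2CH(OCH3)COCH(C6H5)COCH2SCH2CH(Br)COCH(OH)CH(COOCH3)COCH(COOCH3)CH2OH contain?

0

pendant –OCH3: C–O–C with sp³ C, no adjacent C=O → ether.
–C(=O)– with carbon on both sides → ketone.
pendant –C6H5: benzene ring → arene.
–C(=O)– with carbon on both sides → ketone.
C–S–C linkage → sulfide (thioether).
halogen on an sp³ carbon → alkyl halide.
–C(=O)– with carbon on both sides → ketone.
–OH on an sp³ carbon → alcohol (secondary).
pendant –COOCH3: carbonyl C bonded to C and –OCH3 → ester.
–C(=O)– with carbon on both sides → ketone.
pendant –COOCH3: carbonyl C bonded to C and –OCH3 → ester.
–OH on an sp³ carbon → alcohol.
No segment is a carboxylic acid: CH(OH) is alcohol, not carboxylic acid; CH(COOCH3) is ester, not carboxylic acid; CH(COOCH3) is ester, not carboxylic acid. → 0.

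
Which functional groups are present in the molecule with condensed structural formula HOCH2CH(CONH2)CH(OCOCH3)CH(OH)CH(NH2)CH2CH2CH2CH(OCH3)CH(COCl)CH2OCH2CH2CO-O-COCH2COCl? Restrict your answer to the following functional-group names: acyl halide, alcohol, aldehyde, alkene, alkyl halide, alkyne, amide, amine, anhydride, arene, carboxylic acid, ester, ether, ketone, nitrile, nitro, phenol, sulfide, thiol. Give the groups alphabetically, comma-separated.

Taking each segment in turn:
  HOCH2: HO– on an sp³ carbon → alcohol.
  CH(CONH2): pendant –CONH2: carbonyl C bonded to C and N → amide.
  CH(OCOCH3): pendant –OC(=O)CH3: an acyloxy group → ester.
  CH(OH): –OH on an sp³ carbon → alcohol (secondary).
  CH(NH2): –NH2 on an sp³ carbon with no adjacent C=O → amine.
  CH(OCH3): pendant –OCH3: C–O–C with sp³ C, no adjacent C=O → ether.
  CH(COCl): pendant –C(=O)X: carbonyl C bonded to C and halogen → acyl halide.
  CH2OCH2: C–O–C with sp³ carbons on both sides and no adjacent C=O → ether.
  CH2CO-O-COCH2: two acyl groups sharing one oxygen, –C(=O)–O–C(=O)– → anhydride.
  COCl: –C(=O)Cl: carbonyl C bonded to C and to a halogen → acyl halide (not alkyl halide).

acyl halide, alcohol, amide, amine, anhydride, ester, ether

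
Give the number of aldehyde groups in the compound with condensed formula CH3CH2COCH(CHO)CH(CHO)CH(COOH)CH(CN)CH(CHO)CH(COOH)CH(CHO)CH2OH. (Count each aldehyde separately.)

4

Taking each segment in turn:
  CO: –C(=O)– with carbon on both sides → ketone.
  CH(CHO): pendant –CHO: carbonyl C bonded to C and H → aldehyde.
  CH(CHO): pendant –CHO: carbonyl C bonded to C and H → aldehyde.
  CH(COOH): pendant –COOH: carbonyl C bonded to C and –OH → carboxylic acid.
  CH(CN): pendant –C≡N: nitrile.
  CH(CHO): pendant –CHO: carbonyl C bonded to C and H → aldehyde.
  CH(COOH): pendant –COOH: carbonyl C bonded to C and –OH → carboxylic acid.
  CH(CHO): pendant –CHO: carbonyl C bonded to C and H → aldehyde.
  CH2OH: –OH on an sp³ carbon → alcohol.
Aldehyde appears at: CH(CHO), CH(CHO), CH(CHO), CH(CHO) → 4.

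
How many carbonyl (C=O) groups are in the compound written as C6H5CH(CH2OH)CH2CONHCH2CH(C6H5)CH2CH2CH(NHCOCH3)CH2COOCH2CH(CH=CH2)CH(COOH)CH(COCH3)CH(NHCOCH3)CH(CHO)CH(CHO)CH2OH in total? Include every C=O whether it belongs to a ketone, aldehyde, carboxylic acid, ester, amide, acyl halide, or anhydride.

CH2CONHCH2: amide, 1 C=O (running total 1).
CH(NHCOCH3): amide, 1 C=O (running total 2).
CH2COOCH2: ester, 1 C=O (running total 3).
CH(COOH): carboxylic acid, 1 C=O (running total 4).
CH(COCH3): ketone, 1 C=O (running total 5).
CH(NHCOCH3): amide, 1 C=O (running total 6).
CH(CHO): aldehyde, 1 C=O (running total 7).
CH(CHO): aldehyde, 1 C=O (running total 8).

8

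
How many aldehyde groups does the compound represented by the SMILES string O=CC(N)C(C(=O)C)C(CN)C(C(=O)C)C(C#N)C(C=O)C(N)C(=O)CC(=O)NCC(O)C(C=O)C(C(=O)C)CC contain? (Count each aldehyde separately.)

terminal –CHO: carbonyl C bonded to H and C → aldehyde.
–NH2 on an sp³ carbon with no adjacent C=O → amine.
pendant –COCH3: carbonyl C bonded to two carbons → ketone.
pendant –CH2NH2: N on sp³ C, no adjacent C=O → amine.
pendant –COCH3: carbonyl C bonded to two carbons → ketone.
pendant –C≡N: nitrile.
pendant –CHO: carbonyl C bonded to C and H → aldehyde.
–NH2 on an sp³ carbon with no adjacent C=O → amine.
–C(=O)– with carbon on both sides → ketone.
–C(=O)–N– linkage → amide (the N is not an amine).
–OH on an sp³ carbon → alcohol (secondary).
pendant –CHO: carbonyl C bonded to C and H → aldehyde.
pendant –COCH3: carbonyl C bonded to two carbons → ketone.
Aldehyde appears at: OHC, CH(CHO), CH(CHO) → 3.

3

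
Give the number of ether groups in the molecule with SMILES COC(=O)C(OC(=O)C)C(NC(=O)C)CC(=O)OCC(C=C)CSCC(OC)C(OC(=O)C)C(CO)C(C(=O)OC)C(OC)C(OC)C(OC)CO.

Working along the chain:
  CH3OOC: CH3O–C(=O)–: carbonyl C bonded to C and to –OCH3 → ester (not ketone + ether).
  CH(OCOCH3): pendant –OC(=O)CH3: an acyloxy group → ester.
  CH(NHCOCH3): pendant –NHC(=O)CH3: N bonded to a carbonyl → amide (not amine).
  CH2COOCH2: –C(=O)–O–C with C on the carbonyl side → ester.
  CH(CH=CH2): pendant –CH=CH2: C=C double bond → alkene.
  CH2SCH2: C–S–C linkage → sulfide (thioether).
  CH(OCH3): pendant –OCH3: C–O–C with sp³ C, no adjacent C=O → ether.
  CH(OCOCH3): pendant –OC(=O)CH3: an acyloxy group → ester.
  CH(CH2OH): pendant –CH2OH on an sp³ backbone C → alcohol.
  CH(COOCH3): pendant –COOCH3: carbonyl C bonded to C and –OCH3 → ester.
  CH(OCH3): pendant –OCH3: C–O–C with sp³ C, no adjacent C=O → ether.
  CH(OCH3): pendant –OCH3: C–O–C with sp³ C, no adjacent C=O → ether.
  CH(OCH3): pendant –OCH3: C–O–C with sp³ C, no adjacent C=O → ether.
  CH2OH: –OH on an sp³ carbon → alcohol.
Ether appears at: CH(OCH3), CH(OCH3), CH(OCH3), CH(OCH3) → 4.

4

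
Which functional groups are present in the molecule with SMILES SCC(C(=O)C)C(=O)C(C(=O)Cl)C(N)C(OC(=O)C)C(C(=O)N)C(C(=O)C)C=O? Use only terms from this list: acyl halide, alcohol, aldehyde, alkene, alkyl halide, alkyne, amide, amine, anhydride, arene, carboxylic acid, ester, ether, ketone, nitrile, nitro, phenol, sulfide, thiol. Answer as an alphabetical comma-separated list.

acyl halide, aldehyde, amide, amine, ester, ketone, thiol

Working along the chain:
  HSCH2: –SH on an sp³ carbon → thiol.
  CH(COCH3): pendant –COCH3: carbonyl C bonded to two carbons → ketone.
  CO: –C(=O)– with carbon on both sides → ketone.
  CH(COCl): pendant –C(=O)X: carbonyl C bonded to C and halogen → acyl halide.
  CH(NH2): –NH2 on an sp³ carbon with no adjacent C=O → amine.
  CH(OCOCH3): pendant –OC(=O)CH3: an acyloxy group → ester.
  CH(CONH2): pendant –CONH2: carbonyl C bonded to C and N → amide.
  CH(COCH3): pendant –COCH3: carbonyl C bonded to two carbons → ketone.
  CHO: terminal –CHO: carbonyl C bonded to H and C → aldehyde.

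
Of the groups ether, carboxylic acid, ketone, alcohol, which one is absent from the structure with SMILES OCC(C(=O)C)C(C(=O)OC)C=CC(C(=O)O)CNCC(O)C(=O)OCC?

carboxylic acid: present (CH(COOH) — pendant –COOH: carbonyl C bonded to C and –OH → carboxylic acid).
alcohol: present (HOCH2 — HO– on an sp³ carbon → alcohol).
ketone: present (CH(COCH3) — pendant –COCH3: carbonyl C bonded to two carbons → ketone).
ether: absent. In each of CH(COOCH3) and COOCH2CH3, the C–O–C oxygen is adjacent to a C=O, so it belongs to an ester, not an ether.

ether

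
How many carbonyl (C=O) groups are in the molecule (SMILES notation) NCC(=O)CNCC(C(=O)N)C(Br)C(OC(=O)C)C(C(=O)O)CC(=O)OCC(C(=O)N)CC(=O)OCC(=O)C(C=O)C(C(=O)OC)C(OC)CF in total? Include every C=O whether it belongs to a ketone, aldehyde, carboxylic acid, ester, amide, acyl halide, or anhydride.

CO: ketone, 1 C=O (running total 1).
CH(CONH2): amide, 1 C=O (running total 2).
CH(OCOCH3): ester, 1 C=O (running total 3).
CH(COOH): carboxylic acid, 1 C=O (running total 4).
CH2COOCH2: ester, 1 C=O (running total 5).
CH(CONH2): amide, 1 C=O (running total 6).
CH2COOCH2: ester, 1 C=O (running total 7).
CO: ketone, 1 C=O (running total 8).
CH(CHO): aldehyde, 1 C=O (running total 9).
CH(COOCH3): ester, 1 C=O (running total 10).

10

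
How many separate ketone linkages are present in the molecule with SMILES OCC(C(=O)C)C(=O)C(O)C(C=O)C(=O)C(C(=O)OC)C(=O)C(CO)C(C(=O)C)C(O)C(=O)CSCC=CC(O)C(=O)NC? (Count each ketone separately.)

HO– on an sp³ carbon → alcohol.
pendant –COCH3: carbonyl C bonded to two carbons → ketone.
–C(=O)– with carbon on both sides → ketone.
–OH on an sp³ carbon → alcohol (secondary).
pendant –CHO: carbonyl C bonded to C and H → aldehyde.
–C(=O)– with carbon on both sides → ketone.
pendant –COOCH3: carbonyl C bonded to C and –OCH3 → ester.
–C(=O)– with carbon on both sides → ketone.
pendant –CH2OH on an sp³ backbone C → alcohol.
pendant –COCH3: carbonyl C bonded to two carbons → ketone.
–OH on an sp³ carbon → alcohol (secondary).
–C(=O)– with carbon on both sides → ketone.
C–S–C linkage → sulfide (thioether).
C=C double bond → alkene.
–OH on an sp³ carbon → alcohol (secondary).
–C(=O)NHCH3: carbonyl C bonded to C and to N → amide (the N is not an amine).
Ketone appears at: CH(COCH3), CO, CO, CO, CH(COCH3), CO → 6.

6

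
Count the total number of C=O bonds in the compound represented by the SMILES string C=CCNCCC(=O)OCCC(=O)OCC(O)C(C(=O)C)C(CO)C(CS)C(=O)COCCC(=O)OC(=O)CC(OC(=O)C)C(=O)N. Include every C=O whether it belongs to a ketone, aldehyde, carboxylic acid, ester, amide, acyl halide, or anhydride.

CH2COOCH2: ester, 1 C=O (running total 1).
CH2COOCH2: ester, 1 C=O (running total 2).
CH(COCH3): ketone, 1 C=O (running total 3).
CO: ketone, 1 C=O (running total 4).
CH2CO-O-COCH2: anhydride, 2 C=O (running total 6).
CH(OCOCH3): ester, 1 C=O (running total 7).
CONH2: amide, 1 C=O (running total 8).

8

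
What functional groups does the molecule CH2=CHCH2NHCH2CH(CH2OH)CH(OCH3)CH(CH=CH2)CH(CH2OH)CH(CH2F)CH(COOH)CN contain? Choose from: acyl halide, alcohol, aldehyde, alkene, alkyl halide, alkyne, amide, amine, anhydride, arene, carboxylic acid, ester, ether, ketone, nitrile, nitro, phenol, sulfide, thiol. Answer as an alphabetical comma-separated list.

Taking each segment in turn:
  CH2=CH: C=C double bond → alkene.
  CH2NHCH2: C–N–C with sp³ carbons and no adjacent C=O → amine (secondary).
  CH(CH2OH): pendant –CH2OH on an sp³ backbone C → alcohol.
  CH(OCH3): pendant –OCH3: C–O–C with sp³ C, no adjacent C=O → ether.
  CH(CH=CH2): pendant –CH=CH2: C=C double bond → alkene.
  CH(CH2OH): pendant –CH2OH on an sp³ backbone C → alcohol.
  CH(CH2F): pendant –CH2X: halogen on sp³ carbon → alkyl halide.
  CH(COOH): pendant –COOH: carbonyl C bonded to C and –OH → carboxylic acid.
  CN: –C≡N: carbon triple-bonded to nitrogen → nitrile.

alcohol, alkene, alkyl halide, amine, carboxylic acid, ether, nitrile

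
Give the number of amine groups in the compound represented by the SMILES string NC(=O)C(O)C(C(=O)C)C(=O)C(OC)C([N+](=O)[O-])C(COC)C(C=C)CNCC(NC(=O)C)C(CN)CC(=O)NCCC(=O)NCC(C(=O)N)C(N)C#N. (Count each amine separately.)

3

–C(=O)NH2: carbonyl C bonded to C and to N → amide (the N is not a separate amine).
–OH on an sp³ carbon → alcohol (secondary).
pendant –COCH3: carbonyl C bonded to two carbons → ketone.
–C(=O)– with carbon on both sides → ketone.
pendant –OCH3: C–O–C with sp³ C, no adjacent C=O → ether.
–NO2 on an sp³ carbon → nitro (the N=O is not a carbonyl).
pendant –CH2OCH3: C–O–C linkage → ether.
pendant –CH=CH2: C=C double bond → alkene.
C–N–C with sp³ carbons and no adjacent C=O → amine (secondary).
pendant –NHC(=O)CH3: N bonded to a carbonyl → amide (not amine).
pendant –CH2NH2: N on sp³ C, no adjacent C=O → amine.
–C(=O)–N– linkage → amide (the N is not an amine).
–C(=O)–N– linkage → amide (the N is not an amine).
pendant –CONH2: carbonyl C bonded to C and N → amide.
–NH2 on an sp³ carbon with no adjacent C=O → amine.
–C≡N: carbon triple-bonded to nitrogen → nitrile.
Amine appears at: CH2NHCH2, CH(CH2NH2), CH(NH2) → 3.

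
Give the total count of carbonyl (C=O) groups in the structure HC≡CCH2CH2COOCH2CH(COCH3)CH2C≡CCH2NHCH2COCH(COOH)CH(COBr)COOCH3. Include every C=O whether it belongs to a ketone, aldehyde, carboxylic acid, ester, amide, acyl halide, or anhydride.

CH2COOCH2: ester, 1 C=O (running total 1).
CH(COCH3): ketone, 1 C=O (running total 2).
CO: ketone, 1 C=O (running total 3).
CH(COOH): carboxylic acid, 1 C=O (running total 4).
CH(COBr): acyl halide, 1 C=O (running total 5).
COOCH3: ester, 1 C=O (running total 6).

6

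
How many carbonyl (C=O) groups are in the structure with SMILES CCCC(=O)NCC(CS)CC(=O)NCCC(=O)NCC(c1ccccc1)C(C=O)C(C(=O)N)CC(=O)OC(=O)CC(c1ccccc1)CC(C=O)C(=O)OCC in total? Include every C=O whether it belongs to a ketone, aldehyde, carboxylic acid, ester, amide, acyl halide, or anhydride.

CH2CONHCH2: amide, 1 C=O (running total 1).
CH2CONHCH2: amide, 1 C=O (running total 2).
CH2CONHCH2: amide, 1 C=O (running total 3).
CH(CHO): aldehyde, 1 C=O (running total 4).
CH(CONH2): amide, 1 C=O (running total 5).
CH2CO-O-COCH2: anhydride, 2 C=O (running total 7).
CH(CHO): aldehyde, 1 C=O (running total 8).
COOCH2CH3: ester, 1 C=O (running total 9).

9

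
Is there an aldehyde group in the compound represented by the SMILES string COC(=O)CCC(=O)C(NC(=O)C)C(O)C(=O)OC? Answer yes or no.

no

Taking each segment in turn:
  CH3OOC: CH3O–C(=O)–: carbonyl C bonded to C and to –OCH3 → ester (not ketone + ether).
  CO: –C(=O)– with carbon on both sides → ketone.
  CH(NHCOCH3): pendant –NHC(=O)CH3: N bonded to a carbonyl → amide (not amine).
  CH(OH): –OH on an sp³ carbon → alcohol (secondary).
  COOCH3: –C(=O)OCH3: carbonyl C bonded to C and to –OCH3 → ester (not ketone + ether).
In CO, the carbonyl carbon is bonded to two carbons, so it is a ketone, not an aldehyde.
The groups actually present are: alcohol, amide, ester, ketone.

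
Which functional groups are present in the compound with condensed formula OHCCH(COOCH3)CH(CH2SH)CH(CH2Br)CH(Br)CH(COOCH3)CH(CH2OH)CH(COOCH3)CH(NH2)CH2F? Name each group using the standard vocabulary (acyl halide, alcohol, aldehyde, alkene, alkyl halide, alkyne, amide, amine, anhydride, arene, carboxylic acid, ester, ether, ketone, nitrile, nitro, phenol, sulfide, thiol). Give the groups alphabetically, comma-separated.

alcohol, aldehyde, alkyl halide, amine, ester, thiol

terminal –CHO: carbonyl C bonded to H and C → aldehyde.
pendant –COOCH3: carbonyl C bonded to C and –OCH3 → ester.
pendant –CH2SH → thiol.
pendant –CH2X: halogen on sp³ carbon → alkyl halide.
halogen on an sp³ carbon → alkyl halide.
pendant –COOCH3: carbonyl C bonded to C and –OCH3 → ester.
pendant –CH2OH on an sp³ backbone C → alcohol.
pendant –COOCH3: carbonyl C bonded to C and –OCH3 → ester.
–NH2 on an sp³ carbon with no adjacent C=O → amine.
halogen on an sp³ carbon → alkyl halide.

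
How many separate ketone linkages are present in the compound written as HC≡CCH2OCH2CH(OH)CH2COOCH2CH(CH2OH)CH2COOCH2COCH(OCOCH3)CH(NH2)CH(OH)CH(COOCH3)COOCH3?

C≡C triple bond → alkyne.
C–O–C with sp³ carbons on both sides and no adjacent C=O → ether.
–OH on an sp³ carbon → alcohol (secondary).
–C(=O)–O–C with C on the carbonyl side → ester.
pendant –CH2OH on an sp³ backbone C → alcohol.
–C(=O)–O–C with C on the carbonyl side → ester.
–C(=O)– with carbon on both sides → ketone.
pendant –OC(=O)CH3: an acyloxy group → ester.
–NH2 on an sp³ carbon with no adjacent C=O → amine.
–OH on an sp³ carbon → alcohol (secondary).
pendant –COOCH3: carbonyl C bonded to C and –OCH3 → ester.
–C(=O)OCH3: carbonyl C bonded to C and to –OCH3 → ester (not ketone + ether).
Ketone appears at: CO → 1.

1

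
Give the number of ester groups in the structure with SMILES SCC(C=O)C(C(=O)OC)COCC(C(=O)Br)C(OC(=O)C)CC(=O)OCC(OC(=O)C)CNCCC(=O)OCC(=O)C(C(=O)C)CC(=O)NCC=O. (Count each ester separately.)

5

–SH on an sp³ carbon → thiol.
pendant –CHO: carbonyl C bonded to C and H → aldehyde.
pendant –COOCH3: carbonyl C bonded to C and –OCH3 → ester.
C–O–C with sp³ carbons on both sides and no adjacent C=O → ether.
pendant –C(=O)X: carbonyl C bonded to C and halogen → acyl halide.
pendant –OC(=O)CH3: an acyloxy group → ester.
–C(=O)–O–C with C on the carbonyl side → ester.
pendant –OC(=O)CH3: an acyloxy group → ester.
C–N–C with sp³ carbons and no adjacent C=O → amine (secondary).
–C(=O)–O–C with C on the carbonyl side → ester.
–C(=O)– with carbon on both sides → ketone.
pendant –COCH3: carbonyl C bonded to two carbons → ketone.
–C(=O)–N– linkage → amide (the N is not an amine).
terminal –CHO: carbonyl C bonded to H and C → aldehyde.
Ester appears at: CH(COOCH3), CH(OCOCH3), CH2COOCH2, CH(OCOCH3), CH2COOCH2 → 5.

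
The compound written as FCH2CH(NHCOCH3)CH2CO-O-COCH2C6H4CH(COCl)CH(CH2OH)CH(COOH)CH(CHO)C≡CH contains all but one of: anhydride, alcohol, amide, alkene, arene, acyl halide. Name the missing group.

alkene

alcohol: present (CH(CH2OH) — pendant –CH2OH on an sp³ backbone C → alcohol).
amide: present (CH(NHCOCH3) — pendant –NHC(=O)CH3: N bonded to a carbonyl → amide (not amine)).
anhydride: present (CH2CO-O-COCH2 — two acyl groups sharing one oxygen, –C(=O)–O–C(=O)– → anhydride).
arene: present (C6H4 — para-disubstituted benzene ring → arene).
acyl halide: present (CH(COCl) — pendant –C(=O)X: carbonyl C bonded to C and halogen → acyl halide).
alkene: absent. In C6H4, the C=C units are part of an aromatic ring, which is an arene, not an isolated alkene.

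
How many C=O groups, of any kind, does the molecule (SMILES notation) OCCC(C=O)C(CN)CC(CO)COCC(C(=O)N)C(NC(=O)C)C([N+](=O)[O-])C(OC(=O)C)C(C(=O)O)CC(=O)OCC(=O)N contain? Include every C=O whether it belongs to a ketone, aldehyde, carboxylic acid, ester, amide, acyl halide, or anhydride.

7

CH(CHO): aldehyde, 1 C=O (running total 1).
CH(CONH2): amide, 1 C=O (running total 2).
CH(NHCOCH3): amide, 1 C=O (running total 3).
CH(OCOCH3): ester, 1 C=O (running total 4).
CH(COOH): carboxylic acid, 1 C=O (running total 5).
CH2COOCH2: ester, 1 C=O (running total 6).
CONH2: amide, 1 C=O (running total 7).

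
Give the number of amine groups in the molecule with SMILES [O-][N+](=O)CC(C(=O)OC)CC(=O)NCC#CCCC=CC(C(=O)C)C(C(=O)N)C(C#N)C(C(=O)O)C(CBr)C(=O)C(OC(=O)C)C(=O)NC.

–NO2 on carbon → nitro group.
pendant –COOCH3: carbonyl C bonded to C and –OCH3 → ester.
–C(=O)–N– linkage → amide (the N is not an amine).
C≡C triple bond → alkyne.
C=C double bond → alkene.
pendant –COCH3: carbonyl C bonded to two carbons → ketone.
pendant –CONH2: carbonyl C bonded to C and N → amide.
pendant –C≡N: nitrile.
pendant –COOH: carbonyl C bonded to C and –OH → carboxylic acid.
pendant –CH2X: halogen on sp³ carbon → alkyl halide.
–C(=O)– with carbon on both sides → ketone.
pendant –OC(=O)CH3: an acyloxy group → ester.
–C(=O)NHCH3: carbonyl C bonded to C and to N → amide (the N is not an amine).
No segment is a amine: O2NCH2 is nitro, not amine; CH2CONHCH2 is amide, not amine; CH(CONH2) is amide, not amine. → 0.

0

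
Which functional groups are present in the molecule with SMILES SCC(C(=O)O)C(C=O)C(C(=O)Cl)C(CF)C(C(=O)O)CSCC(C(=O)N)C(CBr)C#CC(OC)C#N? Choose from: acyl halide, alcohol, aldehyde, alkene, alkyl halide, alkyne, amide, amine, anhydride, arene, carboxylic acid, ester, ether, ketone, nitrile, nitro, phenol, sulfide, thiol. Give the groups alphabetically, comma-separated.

acyl halide, aldehyde, alkyl halide, alkyne, amide, carboxylic acid, ether, nitrile, sulfide, thiol

–SH on an sp³ carbon → thiol.
pendant –COOH: carbonyl C bonded to C and –OH → carboxylic acid.
pendant –CHO: carbonyl C bonded to C and H → aldehyde.
pendant –C(=O)X: carbonyl C bonded to C and halogen → acyl halide.
pendant –CH2X: halogen on sp³ carbon → alkyl halide.
pendant –COOH: carbonyl C bonded to C and –OH → carboxylic acid.
C–S–C linkage → sulfide (thioether).
pendant –CONH2: carbonyl C bonded to C and N → amide.
pendant –CH2X: halogen on sp³ carbon → alkyl halide.
C≡C triple bond → alkyne.
pendant –OCH3: C–O–C with sp³ C, no adjacent C=O → ether.
–C≡N: carbon triple-bonded to nitrogen → nitrile.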